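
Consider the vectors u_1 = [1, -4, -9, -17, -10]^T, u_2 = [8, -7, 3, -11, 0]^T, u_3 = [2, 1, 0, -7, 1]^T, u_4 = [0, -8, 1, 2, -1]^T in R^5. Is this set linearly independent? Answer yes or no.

yes

Form the matrix with these vectors as rows and row reduce.
R2 ← R2 − (8)·R1: [0, 25, 75, 125, 80]
R3 ← R3 − (2)·R1: [0, 9, 18, 27, 21]
R3 ← R3 − (9/25)·R2: [0, 0, -9, -18, -39/5]
R4 ← R4 + (8/25)·R2: [0, 0, 25, 42, 123/5]
R4 ← R4 + (25/9)·R3: [0, 0, 0, -8, 44/15]
4 nonzero rows, so the 4 vectors span a space of dimension 4.
Since 4 = 4, the vectors are linearly independent.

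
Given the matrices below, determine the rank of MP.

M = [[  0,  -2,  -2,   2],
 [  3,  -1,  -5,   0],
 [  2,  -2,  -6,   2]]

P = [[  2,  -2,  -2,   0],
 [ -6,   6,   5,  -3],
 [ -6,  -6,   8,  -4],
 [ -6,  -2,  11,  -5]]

First compute MP:
[[ 12,  -4,  -4,   4],
 [ 42,  18, -51,  23],
 [ 40,  16, -40,  20]]
Now row reduce the product.
R2 ← R2 − (7/2)·R1: [0, 32, -37, 9]
R3 ← R3 − (10/3)·R1: [0, 88/3, -80/3, 20/3]
R3 ← R3 − (11/12)·R2: [0, 0, 29/4, -19/12]
3 nonzero rows, so rank(MP) = 3.

3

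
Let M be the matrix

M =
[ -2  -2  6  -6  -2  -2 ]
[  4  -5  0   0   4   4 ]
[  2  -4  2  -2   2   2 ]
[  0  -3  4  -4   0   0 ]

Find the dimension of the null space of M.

4

Row reduce to echelon form.
R2 ← R2 + (2)·R1: [0, -9, 12, -12, 0, 0]
R3 ← R3 + R1: [0, -6, 8, -8, 0, 0]
R3 ← R3 − (2/3)·R2: [0, 0, 0, 0, 0, 0]
R4 ← R4 − (1/3)·R2: [0, 0, 0, 0, 0, 0]
2 nonzero rows, so rank(M) = 2.
M has 6 columns; by rank–nullity, nullity = 6 − 2 = 4.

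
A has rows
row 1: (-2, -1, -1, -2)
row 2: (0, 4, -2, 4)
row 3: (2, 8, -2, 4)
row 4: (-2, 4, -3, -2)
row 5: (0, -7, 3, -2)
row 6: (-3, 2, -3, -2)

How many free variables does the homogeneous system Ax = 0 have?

Row reduce to echelon form.
R3 ← R3 + R1: [0, 7, -3, 2]
R4 ← R4 − R1: [0, 5, -2, 0]
R6 ← R6 − (3/2)·R1: [0, 7/2, -3/2, 1]
R3 ← R3 − (7/4)·R2: [0, 0, 1/2, -5]
R4 ← R4 − (5/4)·R2: [0, 0, 1/2, -5]
R5 ← R5 + (7/4)·R2: [0, 0, -1/2, 5]
R6 ← R6 − (7/8)·R2: [0, 0, 1/4, -5/2]
R4 ← R4 − R3: [0, 0, 0, 0]
R5 ← R5 + R3: [0, 0, 0, 0]
R6 ← R6 − (1/2)·R3: [0, 0, 0, 0]
3 nonzero rows, so rank(A) = 3.
A has 4 columns; by rank–nullity, nullity = 4 − 3 = 1.

1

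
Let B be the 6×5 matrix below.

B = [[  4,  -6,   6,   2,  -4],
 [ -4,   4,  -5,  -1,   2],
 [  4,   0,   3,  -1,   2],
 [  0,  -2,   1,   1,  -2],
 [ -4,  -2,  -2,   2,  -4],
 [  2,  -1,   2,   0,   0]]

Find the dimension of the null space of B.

Row reduce to echelon form.
R2 ← R2 + R1: [0, -2, 1, 1, -2]
R3 ← R3 − R1: [0, 6, -3, -3, 6]
R5 ← R5 + R1: [0, -8, 4, 4, -8]
R6 ← R6 − (1/2)·R1: [0, 2, -1, -1, 2]
R3 ← R3 + (3)·R2: [0, 0, 0, 0, 0]
R4 ← R4 − R2: [0, 0, 0, 0, 0]
R5 ← R5 − (4)·R2: [0, 0, 0, 0, 0]
R6 ← R6 + R2: [0, 0, 0, 0, 0]
2 nonzero rows, so rank(B) = 2.
B has 5 columns; by rank–nullity, nullity = 5 − 2 = 3.

3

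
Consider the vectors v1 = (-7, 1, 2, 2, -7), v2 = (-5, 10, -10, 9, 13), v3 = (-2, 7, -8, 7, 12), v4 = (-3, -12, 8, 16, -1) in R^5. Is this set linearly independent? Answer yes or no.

Form the matrix with these vectors as rows and row reduce.
R2 ← R2 − (5/7)·R1: [0, 65/7, -80/7, 53/7, 18]
R3 ← R3 − (2/7)·R1: [0, 47/7, -60/7, 45/7, 14]
R4 ← R4 − (3/7)·R1: [0, -87/7, 50/7, 106/7, 2]
R3 ← R3 − (47/65)·R2: [0, 0, -4/13, 62/65, 64/65]
R4 ← R4 + (87/65)·R2: [0, 0, -106/13, 1643/65, 1696/65]
R4 ← R4 − (53/2)·R3: [0, 0, 0, 0, 0]
3 nonzero rows, so the 4 vectors span a space of dimension 3.
Since 3 < 4, the vectors are linearly dependent.

no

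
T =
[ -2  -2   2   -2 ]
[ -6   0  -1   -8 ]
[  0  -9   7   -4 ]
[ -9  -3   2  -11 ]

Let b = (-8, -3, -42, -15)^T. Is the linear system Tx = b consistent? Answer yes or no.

yes

Row reduce the augmented matrix [T | b].
R2 ← R2 − (3)·R1: [0, 6, -7, -2, 21]
R4 ← R4 − (9/2)·R1: [0, 6, -7, -2, 21]
R3 ← R3 + (3/2)·R2: [0, 0, -7/2, -7, -21/2]
R4 ← R4 − R2: [0, 0, 0, 0, 0]
The echelon form has 3 nonzero rows, and every pivot lies in the first 4 columns, so rank(T) = rank([T|b]) = 3.
The system is consistent.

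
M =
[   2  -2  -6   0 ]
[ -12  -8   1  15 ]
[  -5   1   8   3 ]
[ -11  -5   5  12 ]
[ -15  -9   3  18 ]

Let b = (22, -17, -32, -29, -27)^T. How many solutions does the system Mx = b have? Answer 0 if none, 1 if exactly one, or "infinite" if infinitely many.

infinite

Row reduce the augmented matrix [M | b].
R2 ← R2 + (6)·R1: [0, -20, -35, 15, 115]
R3 ← R3 + (5/2)·R1: [0, -4, -7, 3, 23]
R4 ← R4 + (11/2)·R1: [0, -16, -28, 12, 92]
R5 ← R5 + (15/2)·R1: [0, -24, -42, 18, 138]
R3 ← R3 − (1/5)·R2: [0, 0, 0, 0, 0]
R4 ← R4 − (4/5)·R2: [0, 0, 0, 0, 0]
R5 ← R5 − (6/5)·R2: [0, 0, 0, 0, 0]
The echelon form has 2 nonzero rows, and every pivot lies in the first 4 columns, so rank(M) = rank([M|b]) = 2.
The system is consistent.
rank = 2 < 4 unknowns, so there are infinitely many solutions.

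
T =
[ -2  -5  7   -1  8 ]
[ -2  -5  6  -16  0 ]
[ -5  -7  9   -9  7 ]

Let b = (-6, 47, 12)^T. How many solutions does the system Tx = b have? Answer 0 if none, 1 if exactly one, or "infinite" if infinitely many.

infinite

Row reduce the augmented matrix [T | b].
R2 ← R2 − R1: [0, 0, -1, -15, -8, 53]
R3 ← R3 − (5/2)·R1: [0, 11/2, -17/2, -13/2, -13, 27]
Swap R2 ↔ R3
The echelon form has 3 nonzero rows, and every pivot lies in the first 5 columns, so rank(T) = rank([T|b]) = 3.
The system is consistent.
rank = 3 < 5 unknowns, so there are infinitely many solutions.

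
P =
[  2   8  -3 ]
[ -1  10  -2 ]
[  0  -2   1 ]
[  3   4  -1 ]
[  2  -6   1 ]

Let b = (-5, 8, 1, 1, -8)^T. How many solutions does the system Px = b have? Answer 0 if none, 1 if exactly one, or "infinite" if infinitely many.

0

Row reduce the augmented matrix [P | b].
R2 ← R2 + (1/2)·R1: [0, 14, -7/2, 11/2]
R4 ← R4 − (3/2)·R1: [0, -8, 7/2, 17/2]
R5 ← R5 − R1: [0, -14, 4, -3]
R3 ← R3 + (1/7)·R2: [0, 0, 1/2, 25/14]
R4 ← R4 + (4/7)·R2: [0, 0, 3/2, 163/14]
R5 ← R5 + R2: [0, 0, 1/2, 5/2]
R4 ← R4 − (3)·R3: [0, 0, 0, 44/7]
R5 ← R5 − R3: [0, 0, 0, 5/7]
R5 ← R5 − (5/44)·R4: [0, 0, 0, 0]
The echelon form has 4 nonzero rows; the last pivot sits in the augmented column, so rank(P) = 3 but rank([P|b]) = 4.
Since the ranks differ, the system is inconsistent.
It has no solutions.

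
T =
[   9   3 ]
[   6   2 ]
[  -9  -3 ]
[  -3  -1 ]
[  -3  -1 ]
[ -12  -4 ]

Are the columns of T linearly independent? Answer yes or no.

Row reduce T to echelon form.
R2 ← R2 − (2/3)·R1: [0, 0]
R3 ← R3 + R1: [0, 0]
R4 ← R4 + (1/3)·R1: [0, 0]
R5 ← R5 + (1/3)·R1: [0, 0]
R6 ← R6 + (4/3)·R1: [0, 0]
1 pivot among 2 columns.
Only 1 < 2 pivot columns, so the columns are linearly dependent.

no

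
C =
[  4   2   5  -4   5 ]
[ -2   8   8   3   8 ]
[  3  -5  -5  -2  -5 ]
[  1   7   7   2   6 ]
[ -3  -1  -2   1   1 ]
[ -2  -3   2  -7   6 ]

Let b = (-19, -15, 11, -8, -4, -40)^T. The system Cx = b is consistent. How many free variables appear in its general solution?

0

Row reduce the augmented matrix [C | b].
R2 ← R2 + (1/2)·R1: [0, 9, 21/2, 1, 21/2, -49/2]
R3 ← R3 − (3/4)·R1: [0, -13/2, -35/4, 1, -35/4, 101/4]
R4 ← R4 − (1/4)·R1: [0, 13/2, 23/4, 3, 19/4, -13/4]
R5 ← R5 + (3/4)·R1: [0, 1/2, 7/4, -2, 19/4, -73/4]
R6 ← R6 + (1/2)·R1: [0, -2, 9/2, -9, 17/2, -99/2]
R3 ← R3 + (13/18)·R2: [0, 0, -7/6, 31/18, -7/6, 68/9]
R4 ← R4 − (13/18)·R2: [0, 0, -11/6, 41/18, -17/6, 130/9]
R5 ← R5 − (1/18)·R2: [0, 0, 7/6, -37/18, 25/6, -152/9]
R6 ← R6 + (2/9)·R2: [0, 0, 41/6, -79/9, 65/6, -989/18]
R4 ← R4 − (11/7)·R3: [0, 0, 0, -3/7, -1, 18/7]
R5 ← R5 + R3: [0, 0, 0, -1/3, 3, -28/3]
R6 ← R6 + (41/7)·R3: [0, 0, 0, 55/42, 4, -449/42]
R5 ← R5 − (7/9)·R4: [0, 0, 0, 0, 34/9, -34/3]
R6 ← R6 + (55/18)·R4: [0, 0, 0, 0, 17/18, -17/6]
R6 ← R6 − (1/4)·R5: [0, 0, 0, 0, 0, 0]
The echelon form has 5 nonzero rows, and every pivot lies in the first 5 columns, so rank(C) = rank([C|b]) = 5.
The system is consistent.
Free variables = (unknowns) − (rank) = 5 − 5 = 0.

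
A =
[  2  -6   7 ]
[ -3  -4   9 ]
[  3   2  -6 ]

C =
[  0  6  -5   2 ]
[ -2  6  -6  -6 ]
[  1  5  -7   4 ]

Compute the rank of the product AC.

2

First compute AC:
[[ 19,  11, -23,  68],
 [ 17,   3, -24,  54],
 [-10,   0,  15, -30]]
Now row reduce the product.
R2 ← R2 − (17/19)·R1: [0, -130/19, -65/19, -130/19]
R3 ← R3 + (10/19)·R1: [0, 110/19, 55/19, 110/19]
R3 ← R3 + (11/13)·R2: [0, 0, 0, 0]
2 nonzero rows, so rank(AC) = 2.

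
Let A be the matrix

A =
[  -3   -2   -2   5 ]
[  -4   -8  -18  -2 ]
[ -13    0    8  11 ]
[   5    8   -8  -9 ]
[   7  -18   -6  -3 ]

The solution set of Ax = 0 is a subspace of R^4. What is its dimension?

Row reduce to echelon form.
R2 ← R2 − (4/3)·R1: [0, -16/3, -46/3, -26/3]
R3 ← R3 − (13/3)·R1: [0, 26/3, 50/3, -32/3]
R4 ← R4 + (5/3)·R1: [0, 14/3, -34/3, -2/3]
R5 ← R5 + (7/3)·R1: [0, -68/3, -32/3, 26/3]
R3 ← R3 + (13/8)·R2: [0, 0, -33/4, -99/4]
R4 ← R4 + (7/8)·R2: [0, 0, -99/4, -33/4]
R5 ← R5 − (17/4)·R2: [0, 0, 109/2, 91/2]
R4 ← R4 − (3)·R3: [0, 0, 0, 66]
R5 ← R5 + (218/33)·R3: [0, 0, 0, -118]
R5 ← R5 + (59/33)·R4: [0, 0, 0, 0]
4 nonzero rows, so rank(A) = 4.
A has 4 columns; by rank–nullity, nullity = 4 − 4 = 0.

0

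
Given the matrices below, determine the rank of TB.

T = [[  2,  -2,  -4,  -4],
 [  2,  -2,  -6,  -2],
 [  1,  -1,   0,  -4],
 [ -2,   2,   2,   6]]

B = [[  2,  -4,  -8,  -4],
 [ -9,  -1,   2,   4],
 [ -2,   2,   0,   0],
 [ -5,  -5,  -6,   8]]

2

First compute TB:
[[ 50,   6,   4, -48],
 [ 44,  -8,  -8, -32],
 [ 31,  17,  14, -40],
 [-56, -20, -16,  64]]
Now row reduce the product.
R2 ← R2 − (22/25)·R1: [0, -332/25, -288/25, 256/25]
R3 ← R3 − (31/50)·R1: [0, 332/25, 288/25, -256/25]
R4 ← R4 + (28/25)·R1: [0, -332/25, -288/25, 256/25]
R3 ← R3 + R2: [0, 0, 0, 0]
R4 ← R4 − R2: [0, 0, 0, 0]
2 nonzero rows, so rank(TB) = 2.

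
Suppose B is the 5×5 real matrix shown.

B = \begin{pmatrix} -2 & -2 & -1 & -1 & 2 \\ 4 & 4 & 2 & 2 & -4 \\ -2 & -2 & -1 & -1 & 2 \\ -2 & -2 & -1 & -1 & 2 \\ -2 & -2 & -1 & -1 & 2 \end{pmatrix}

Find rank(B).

1

Row reduce to echelon form.
R2 ← R2 + (2)·R1: [0, 0, 0, 0, 0]
R3 ← R3 − R1: [0, 0, 0, 0, 0]
R4 ← R4 − R1: [0, 0, 0, 0, 0]
R5 ← R5 − R1: [0, 0, 0, 0, 0]
Echelon form has 1 nonzero row, so rank(B) = 1.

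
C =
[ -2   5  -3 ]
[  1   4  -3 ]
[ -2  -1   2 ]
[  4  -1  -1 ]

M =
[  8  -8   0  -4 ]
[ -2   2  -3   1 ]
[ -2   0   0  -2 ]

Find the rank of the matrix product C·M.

First compute CM:
[[-20,  26, -15,  19],
 [  6,   0, -12,   6],
 [-18,  14,   3,   3],
 [ 36, -34,   3, -15]]
Now row reduce the product.
R2 ← R2 + (3/10)·R1: [0, 39/5, -33/2, 117/10]
R3 ← R3 − (9/10)·R1: [0, -47/5, 33/2, -141/10]
R4 ← R4 + (9/5)·R1: [0, 64/5, -24, 96/5]
R3 ← R3 + (47/39)·R2: [0, 0, -44/13, 0]
R4 ← R4 − (64/39)·R2: [0, 0, 40/13, 0]
R4 ← R4 + (10/11)·R3: [0, 0, 0, 0]
3 nonzero rows, so rank(CM) = 3.

3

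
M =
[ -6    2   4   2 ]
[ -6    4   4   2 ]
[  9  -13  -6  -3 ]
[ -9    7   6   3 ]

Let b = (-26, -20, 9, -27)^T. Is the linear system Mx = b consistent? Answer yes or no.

yes

Row reduce the augmented matrix [M | b].
R2 ← R2 − R1: [0, 2, 0, 0, 6]
R3 ← R3 + (3/2)·R1: [0, -10, 0, 0, -30]
R4 ← R4 − (3/2)·R1: [0, 4, 0, 0, 12]
R3 ← R3 + (5)·R2: [0, 0, 0, 0, 0]
R4 ← R4 − (2)·R2: [0, 0, 0, 0, 0]
The echelon form has 2 nonzero rows, and every pivot lies in the first 4 columns, so rank(M) = rank([M|b]) = 2.
The system is consistent.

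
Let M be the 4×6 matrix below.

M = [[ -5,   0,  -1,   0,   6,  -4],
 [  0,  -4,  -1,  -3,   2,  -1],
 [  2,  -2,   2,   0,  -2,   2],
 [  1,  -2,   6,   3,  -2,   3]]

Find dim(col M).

Row reduce to echelon form.
R3 ← R3 + (2/5)·R1: [0, -2, 8/5, 0, 2/5, 2/5]
R4 ← R4 + (1/5)·R1: [0, -2, 29/5, 3, -4/5, 11/5]
R3 ← R3 − (1/2)·R2: [0, 0, 21/10, 3/2, -3/5, 9/10]
R4 ← R4 − (1/2)·R2: [0, 0, 63/10, 9/2, -9/5, 27/10]
R4 ← R4 − (3)·R3: [0, 0, 0, 0, 0, 0]
Echelon form has 3 nonzero rows, so rank(M) = 3.
The column space has dimension equal to the rank: 3.

3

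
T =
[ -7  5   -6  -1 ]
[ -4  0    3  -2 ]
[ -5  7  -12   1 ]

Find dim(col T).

Row reduce to echelon form.
R2 ← R2 − (4/7)·R1: [0, -20/7, 45/7, -10/7]
R3 ← R3 − (5/7)·R1: [0, 24/7, -54/7, 12/7]
R3 ← R3 + (6/5)·R2: [0, 0, 0, 0]
Echelon form has 2 nonzero rows, so rank(T) = 2.
The column space has dimension equal to the rank: 2.

2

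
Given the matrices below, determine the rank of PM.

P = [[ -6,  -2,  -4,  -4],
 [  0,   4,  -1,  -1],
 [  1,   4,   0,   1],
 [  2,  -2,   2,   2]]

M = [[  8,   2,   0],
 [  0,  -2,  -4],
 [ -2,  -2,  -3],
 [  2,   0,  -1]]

First compute PM:
[[-48,   0,  24],
 [  0,  -6, -12],
 [ 10,  -6, -17],
 [ 16,   4,   0]]
Now row reduce the product.
R3 ← R3 + (5/24)·R1: [0, -6, -12]
R4 ← R4 + (1/3)·R1: [0, 4, 8]
R3 ← R3 − R2: [0, 0, 0]
R4 ← R4 + (2/3)·R2: [0, 0, 0]
2 nonzero rows, so rank(PM) = 2.

2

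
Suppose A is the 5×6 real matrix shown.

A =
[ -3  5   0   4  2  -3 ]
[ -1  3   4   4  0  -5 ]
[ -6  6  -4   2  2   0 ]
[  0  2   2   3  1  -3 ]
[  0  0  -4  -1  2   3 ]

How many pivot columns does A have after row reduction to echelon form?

3

Row reduce to echelon form.
R2 ← R2 − (1/3)·R1: [0, 4/3, 4, 8/3, -2/3, -4]
R3 ← R3 − (2)·R1: [0, -4, -4, -6, -2, 6]
R3 ← R3 + (3)·R2: [0, 0, 8, 2, -4, -6]
R4 ← R4 − (3/2)·R2: [0, 0, -4, -1, 2, 3]
R4 ← R4 + (1/2)·R3: [0, 0, 0, 0, 0, 0]
R5 ← R5 + (1/2)·R3: [0, 0, 0, 0, 0, 0]
Echelon form has 3 nonzero rows, so rank(A) = 3.
Each nonzero row contributes one pivot column: 3 pivot columns.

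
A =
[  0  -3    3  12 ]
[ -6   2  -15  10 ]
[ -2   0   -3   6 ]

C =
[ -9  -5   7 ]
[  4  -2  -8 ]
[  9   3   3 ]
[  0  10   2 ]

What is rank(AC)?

3

First compute AC:
[[ 15, 135,  57],
 [-73,  81, -83],
 [ -9,  61, -11]]
Now row reduce the product.
R2 ← R2 + (73/15)·R1: [0, 738, 972/5]
R3 ← R3 + (3/5)·R1: [0, 142, 116/5]
R3 ← R3 − (71/369)·R2: [0, 0, -2912/205]
3 nonzero rows, so rank(AC) = 3.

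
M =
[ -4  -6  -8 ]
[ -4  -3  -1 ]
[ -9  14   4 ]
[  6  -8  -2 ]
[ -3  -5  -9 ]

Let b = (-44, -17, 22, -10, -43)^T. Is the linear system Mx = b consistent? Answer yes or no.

yes

Row reduce the augmented matrix [M | b].
R2 ← R2 − R1: [0, 3, 7, 27]
R3 ← R3 − (9/4)·R1: [0, 55/2, 22, 121]
R4 ← R4 + (3/2)·R1: [0, -17, -14, -76]
R5 ← R5 − (3/4)·R1: [0, -1/2, -3, -10]
R3 ← R3 − (55/6)·R2: [0, 0, -253/6, -253/2]
R4 ← R4 + (17/3)·R2: [0, 0, 77/3, 77]
R5 ← R5 + (1/6)·R2: [0, 0, -11/6, -11/2]
R4 ← R4 + (14/23)·R3: [0, 0, 0, 0]
R5 ← R5 − (1/23)·R3: [0, 0, 0, 0]
The echelon form has 3 nonzero rows, and every pivot lies in the first 3 columns, so rank(M) = rank([M|b]) = 3.
The system is consistent.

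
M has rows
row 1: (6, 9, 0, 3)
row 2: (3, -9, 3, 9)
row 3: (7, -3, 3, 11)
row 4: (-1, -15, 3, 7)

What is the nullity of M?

2

Row reduce to echelon form.
R2 ← R2 − (1/2)·R1: [0, -27/2, 3, 15/2]
R3 ← R3 − (7/6)·R1: [0, -27/2, 3, 15/2]
R4 ← R4 + (1/6)·R1: [0, -27/2, 3, 15/2]
R3 ← R3 − R2: [0, 0, 0, 0]
R4 ← R4 − R2: [0, 0, 0, 0]
2 nonzero rows, so rank(M) = 2.
M has 4 columns; by rank–nullity, nullity = 4 − 2 = 2.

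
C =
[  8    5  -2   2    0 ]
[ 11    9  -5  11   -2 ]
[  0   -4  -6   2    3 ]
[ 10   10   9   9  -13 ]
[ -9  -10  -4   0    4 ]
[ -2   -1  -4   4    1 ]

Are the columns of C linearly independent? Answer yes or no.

Row reduce C to echelon form.
R2 ← R2 − (11/8)·R1: [0, 17/8, -9/4, 33/4, -2]
R4 ← R4 − (5/4)·R1: [0, 15/4, 23/2, 13/2, -13]
R5 ← R5 + (9/8)·R1: [0, -35/8, -25/4, 9/4, 4]
R6 ← R6 + (1/4)·R1: [0, 1/4, -9/2, 9/2, 1]
R3 ← R3 + (32/17)·R2: [0, 0, -174/17, 298/17, -13/17]
R4 ← R4 − (30/17)·R2: [0, 0, 263/17, -137/17, -161/17]
R5 ← R5 + (35/17)·R2: [0, 0, -185/17, 327/17, -2/17]
R6 ← R6 − (2/17)·R2: [0, 0, -72/17, 60/17, 21/17]
R4 ← R4 + (263/174)·R3: [0, 0, 0, 1604/87, -1849/174]
R5 ← R5 − (185/174)·R3: [0, 0, 0, 52/87, 121/174]
R6 ← R6 − (12/29)·R3: [0, 0, 0, -108/29, 45/29]
R5 ← R5 − (13/401)·R4: [0, 0, 0, 0, 417/401]
R6 ← R6 + (81/401)·R4: [0, 0, 0, 0, -477/802]
R6 ← R6 + (159/278)·R5: [0, 0, 0, 0, 0]
5 pivots among 5 columns.
Every column is a pivot column, so the columns are linearly independent.

yes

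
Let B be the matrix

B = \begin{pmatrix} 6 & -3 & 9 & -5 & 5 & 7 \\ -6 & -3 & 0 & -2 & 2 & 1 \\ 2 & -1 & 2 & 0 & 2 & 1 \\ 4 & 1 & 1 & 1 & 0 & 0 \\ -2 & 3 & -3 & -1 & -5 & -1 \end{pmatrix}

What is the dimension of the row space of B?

Row reduce to echelon form.
R2 ← R2 + R1: [0, -6, 9, -7, 7, 8]
R3 ← R3 − (1/3)·R1: [0, 0, -1, 5/3, 1/3, -4/3]
R4 ← R4 − (2/3)·R1: [0, 3, -5, 13/3, -10/3, -14/3]
R5 ← R5 + (1/3)·R1: [0, 2, 0, -8/3, -10/3, 4/3]
R4 ← R4 + (1/2)·R2: [0, 0, -1/2, 5/6, 1/6, -2/3]
R5 ← R5 + (1/3)·R2: [0, 0, 3, -5, -1, 4]
R4 ← R4 − (1/2)·R3: [0, 0, 0, 0, 0, 0]
R5 ← R5 + (3)·R3: [0, 0, 0, 0, 0, 0]
Echelon form has 3 nonzero rows, so rank(B) = 3.
The row space has dimension equal to the rank: 3.

3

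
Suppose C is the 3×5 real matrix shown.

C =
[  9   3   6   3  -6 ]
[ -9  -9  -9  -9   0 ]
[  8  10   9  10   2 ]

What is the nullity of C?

Row reduce to echelon form.
R2 ← R2 + R1: [0, -6, -3, -6, -6]
R3 ← R3 − (8/9)·R1: [0, 22/3, 11/3, 22/3, 22/3]
R3 ← R3 + (11/9)·R2: [0, 0, 0, 0, 0]
2 nonzero rows, so rank(C) = 2.
C has 5 columns; by rank–nullity, nullity = 5 − 2 = 3.

3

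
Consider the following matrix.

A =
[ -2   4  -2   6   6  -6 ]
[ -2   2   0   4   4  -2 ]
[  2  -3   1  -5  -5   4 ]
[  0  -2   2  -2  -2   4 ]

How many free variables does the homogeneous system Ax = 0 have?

4

Row reduce to echelon form.
R2 ← R2 − R1: [0, -2, 2, -2, -2, 4]
R3 ← R3 + R1: [0, 1, -1, 1, 1, -2]
R3 ← R3 + (1/2)·R2: [0, 0, 0, 0, 0, 0]
R4 ← R4 − R2: [0, 0, 0, 0, 0, 0]
2 nonzero rows, so rank(A) = 2.
A has 6 columns; by rank–nullity, nullity = 6 − 2 = 4.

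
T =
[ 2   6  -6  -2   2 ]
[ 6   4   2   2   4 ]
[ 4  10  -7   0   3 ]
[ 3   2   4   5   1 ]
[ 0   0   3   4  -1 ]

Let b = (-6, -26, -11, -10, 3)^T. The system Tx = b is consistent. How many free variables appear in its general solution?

2

Row reduce the augmented matrix [T | b].
R2 ← R2 − (3)·R1: [0, -14, 20, 8, -2, -8]
R3 ← R3 − (2)·R1: [0, -2, 5, 4, -1, 1]
R4 ← R4 − (3/2)·R1: [0, -7, 13, 8, -2, -1]
R3 ← R3 − (1/7)·R2: [0, 0, 15/7, 20/7, -5/7, 15/7]
R4 ← R4 − (1/2)·R2: [0, 0, 3, 4, -1, 3]
R4 ← R4 − (7/5)·R3: [0, 0, 0, 0, 0, 0]
R5 ← R5 − (7/5)·R3: [0, 0, 0, 0, 0, 0]
The echelon form has 3 nonzero rows, and every pivot lies in the first 5 columns, so rank(T) = rank([T|b]) = 3.
The system is consistent.
Free variables = (unknowns) − (rank) = 5 − 3 = 2.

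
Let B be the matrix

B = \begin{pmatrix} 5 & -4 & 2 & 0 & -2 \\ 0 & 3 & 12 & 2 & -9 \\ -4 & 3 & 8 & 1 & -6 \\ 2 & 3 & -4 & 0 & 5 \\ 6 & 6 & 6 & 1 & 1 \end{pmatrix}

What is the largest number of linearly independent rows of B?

4

Row reduce to echelon form.
R3 ← R3 + (4/5)·R1: [0, -1/5, 48/5, 1, -38/5]
R4 ← R4 − (2/5)·R1: [0, 23/5, -24/5, 0, 29/5]
R5 ← R5 − (6/5)·R1: [0, 54/5, 18/5, 1, 17/5]
R3 ← R3 + (1/15)·R2: [0, 0, 52/5, 17/15, -41/5]
R4 ← R4 − (23/15)·R2: [0, 0, -116/5, -46/15, 98/5]
R5 ← R5 − (18/5)·R2: [0, 0, -198/5, -31/5, 179/5]
R4 ← R4 + (29/13)·R3: [0, 0, 0, -7/13, 17/13]
R5 ← R5 + (99/26)·R3: [0, 0, 0, -49/26, 119/26]
R5 ← R5 − (7/2)·R4: [0, 0, 0, 0, 0]
Echelon form has 4 nonzero rows, so rank(B) = 4.
The rank gives the maximum number of linearly independent rows: 4.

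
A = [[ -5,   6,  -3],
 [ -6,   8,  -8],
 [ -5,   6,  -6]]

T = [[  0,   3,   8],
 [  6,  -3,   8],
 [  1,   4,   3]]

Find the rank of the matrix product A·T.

First compute AT:
[[ 33, -45,  -1],
 [ 40, -74,  -8],
 [ 30, -57, -10]]
Now row reduce the product.
R2 ← R2 − (40/33)·R1: [0, -214/11, -224/33]
R3 ← R3 − (10/11)·R1: [0, -177/11, -100/11]
R3 ← R3 − (177/214)·R2: [0, 0, -372/107]
3 nonzero rows, so rank(AT) = 3.

3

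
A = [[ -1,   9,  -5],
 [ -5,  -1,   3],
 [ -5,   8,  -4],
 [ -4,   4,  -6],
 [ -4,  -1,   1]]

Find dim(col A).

Row reduce to echelon form.
R2 ← R2 − (5)·R1: [0, -46, 28]
R3 ← R3 − (5)·R1: [0, -37, 21]
R4 ← R4 − (4)·R1: [0, -32, 14]
R5 ← R5 − (4)·R1: [0, -37, 21]
R3 ← R3 − (37/46)·R2: [0, 0, -35/23]
R4 ← R4 − (16/23)·R2: [0, 0, -126/23]
R5 ← R5 − (37/46)·R2: [0, 0, -35/23]
R4 ← R4 − (18/5)·R3: [0, 0, 0]
R5 ← R5 − R3: [0, 0, 0]
Echelon form has 3 nonzero rows, so rank(A) = 3.
The column space has dimension equal to the rank: 3.

3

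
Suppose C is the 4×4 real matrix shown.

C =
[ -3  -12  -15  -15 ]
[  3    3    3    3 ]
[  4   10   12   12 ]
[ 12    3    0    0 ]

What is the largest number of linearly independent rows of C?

2

Row reduce to echelon form.
R2 ← R2 + R1: [0, -9, -12, -12]
R3 ← R3 + (4/3)·R1: [0, -6, -8, -8]
R4 ← R4 + (4)·R1: [0, -45, -60, -60]
R3 ← R3 − (2/3)·R2: [0, 0, 0, 0]
R4 ← R4 − (5)·R2: [0, 0, 0, 0]
Echelon form has 2 nonzero rows, so rank(C) = 2.
The rank gives the maximum number of linearly independent rows: 2.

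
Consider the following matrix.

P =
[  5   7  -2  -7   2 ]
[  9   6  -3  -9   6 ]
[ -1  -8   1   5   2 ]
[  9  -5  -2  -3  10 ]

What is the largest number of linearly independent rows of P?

2

Row reduce to echelon form.
R2 ← R2 − (9/5)·R1: [0, -33/5, 3/5, 18/5, 12/5]
R3 ← R3 + (1/5)·R1: [0, -33/5, 3/5, 18/5, 12/5]
R4 ← R4 − (9/5)·R1: [0, -88/5, 8/5, 48/5, 32/5]
R3 ← R3 − R2: [0, 0, 0, 0, 0]
R4 ← R4 − (8/3)·R2: [0, 0, 0, 0, 0]
Echelon form has 2 nonzero rows, so rank(P) = 2.
The rank gives the maximum number of linearly independent rows: 2.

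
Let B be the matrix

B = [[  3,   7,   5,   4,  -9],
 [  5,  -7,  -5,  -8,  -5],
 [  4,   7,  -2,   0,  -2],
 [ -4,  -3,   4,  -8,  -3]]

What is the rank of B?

Row reduce to echelon form.
R2 ← R2 − (5/3)·R1: [0, -56/3, -40/3, -44/3, 10]
R3 ← R3 − (4/3)·R1: [0, -7/3, -26/3, -16/3, 10]
R4 ← R4 + (4/3)·R1: [0, 19/3, 32/3, -8/3, -15]
R3 ← R3 − (1/8)·R2: [0, 0, -7, -7/2, 35/4]
R4 ← R4 + (19/56)·R2: [0, 0, 43/7, -107/14, -325/28]
R4 ← R4 + (43/49)·R3: [0, 0, 0, -75/7, -55/14]
Echelon form has 4 nonzero rows, so rank(B) = 4.

4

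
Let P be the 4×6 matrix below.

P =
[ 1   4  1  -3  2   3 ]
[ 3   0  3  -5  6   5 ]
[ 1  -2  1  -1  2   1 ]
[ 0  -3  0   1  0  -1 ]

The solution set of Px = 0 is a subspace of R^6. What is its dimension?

4

Row reduce to echelon form.
R2 ← R2 − (3)·R1: [0, -12, 0, 4, 0, -4]
R3 ← R3 − R1: [0, -6, 0, 2, 0, -2]
R3 ← R3 − (1/2)·R2: [0, 0, 0, 0, 0, 0]
R4 ← R4 − (1/4)·R2: [0, 0, 0, 0, 0, 0]
2 nonzero rows, so rank(P) = 2.
P has 6 columns; by rank–nullity, nullity = 6 − 2 = 4.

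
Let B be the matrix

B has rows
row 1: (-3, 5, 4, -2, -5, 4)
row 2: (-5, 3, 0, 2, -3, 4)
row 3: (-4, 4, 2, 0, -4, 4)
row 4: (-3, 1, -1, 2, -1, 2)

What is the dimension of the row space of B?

2

Row reduce to echelon form.
R2 ← R2 − (5/3)·R1: [0, -16/3, -20/3, 16/3, 16/3, -8/3]
R3 ← R3 − (4/3)·R1: [0, -8/3, -10/3, 8/3, 8/3, -4/3]
R4 ← R4 − R1: [0, -4, -5, 4, 4, -2]
R3 ← R3 − (1/2)·R2: [0, 0, 0, 0, 0, 0]
R4 ← R4 − (3/4)·R2: [0, 0, 0, 0, 0, 0]
Echelon form has 2 nonzero rows, so rank(B) = 2.
The row space has dimension equal to the rank: 2.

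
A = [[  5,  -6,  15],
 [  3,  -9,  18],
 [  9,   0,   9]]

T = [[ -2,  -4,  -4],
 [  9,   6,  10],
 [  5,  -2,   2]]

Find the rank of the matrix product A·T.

2

First compute AT:
[[ 11, -86, -50],
 [  3, -102, -66],
 [ 27, -54, -18]]
Now row reduce the product.
R2 ← R2 − (3/11)·R1: [0, -864/11, -576/11]
R3 ← R3 − (27/11)·R1: [0, 1728/11, 1152/11]
R3 ← R3 + (2)·R2: [0, 0, 0]
2 nonzero rows, so rank(AT) = 2.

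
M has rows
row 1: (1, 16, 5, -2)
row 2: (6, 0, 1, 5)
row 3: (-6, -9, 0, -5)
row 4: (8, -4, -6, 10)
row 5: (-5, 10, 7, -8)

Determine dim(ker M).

1

Row reduce to echelon form.
R2 ← R2 − (6)·R1: [0, -96, -29, 17]
R3 ← R3 + (6)·R1: [0, 87, 30, -17]
R4 ← R4 − (8)·R1: [0, -132, -46, 26]
R5 ← R5 + (5)·R1: [0, 90, 32, -18]
R3 ← R3 + (29/32)·R2: [0, 0, 119/32, -51/32]
R4 ← R4 − (11/8)·R2: [0, 0, -49/8, 21/8]
R5 ← R5 + (15/16)·R2: [0, 0, 77/16, -33/16]
R4 ← R4 + (28/17)·R3: [0, 0, 0, 0]
R5 ← R5 − (22/17)·R3: [0, 0, 0, 0]
3 nonzero rows, so rank(M) = 3.
M has 4 columns; by rank–nullity, nullity = 4 − 3 = 1.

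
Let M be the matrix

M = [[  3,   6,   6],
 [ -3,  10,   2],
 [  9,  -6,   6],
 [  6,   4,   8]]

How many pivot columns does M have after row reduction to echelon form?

Row reduce to echelon form.
R2 ← R2 + R1: [0, 16, 8]
R3 ← R3 − (3)·R1: [0, -24, -12]
R4 ← R4 − (2)·R1: [0, -8, -4]
R3 ← R3 + (3/2)·R2: [0, 0, 0]
R4 ← R4 + (1/2)·R2: [0, 0, 0]
Echelon form has 2 nonzero rows, so rank(M) = 2.
Each nonzero row contributes one pivot column: 2 pivot columns.

2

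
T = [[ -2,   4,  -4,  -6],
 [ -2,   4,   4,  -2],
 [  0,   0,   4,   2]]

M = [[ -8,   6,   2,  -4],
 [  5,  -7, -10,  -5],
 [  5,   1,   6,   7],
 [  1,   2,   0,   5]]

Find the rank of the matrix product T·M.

First compute TM:
[[ 10, -56, -68, -70],
 [ 54, -40, -20,   6],
 [ 22,   8,  24,  38]]
Now row reduce the product.
R2 ← R2 − (27/5)·R1: [0, 1312/5, 1736/5, 384]
R3 ← R3 − (11/5)·R1: [0, 656/5, 868/5, 192]
R3 ← R3 − (1/2)·R2: [0, 0, 0, 0]
2 nonzero rows, so rank(TM) = 2.

2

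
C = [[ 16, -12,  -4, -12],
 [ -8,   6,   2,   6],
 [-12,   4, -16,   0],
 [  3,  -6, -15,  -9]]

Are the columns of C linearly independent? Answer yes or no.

no

Row reduce C to echelon form.
R2 ← R2 + (1/2)·R1: [0, 0, 0, 0]
R3 ← R3 + (3/4)·R1: [0, -5, -19, -9]
R4 ← R4 − (3/16)·R1: [0, -15/4, -57/4, -27/4]
Swap R2 ↔ R3
R4 ← R4 − (3/4)·R2: [0, 0, 0, 0]
2 pivots among 4 columns.
Only 2 < 4 pivot columns, so the columns are linearly dependent.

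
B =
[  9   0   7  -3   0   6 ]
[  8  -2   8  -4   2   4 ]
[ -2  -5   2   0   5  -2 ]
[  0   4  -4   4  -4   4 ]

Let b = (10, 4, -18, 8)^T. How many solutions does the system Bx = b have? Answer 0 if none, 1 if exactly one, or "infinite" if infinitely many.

Row reduce the augmented matrix [B | b].
R2 ← R2 − (8/9)·R1: [0, -2, 16/9, -4/3, 2, -4/3, -44/9]
R3 ← R3 + (2/9)·R1: [0, -5, 32/9, -2/3, 5, -2/3, -142/9]
R3 ← R3 − (5/2)·R2: [0, 0, -8/9, 8/3, 0, 8/3, -32/9]
R4 ← R4 + (2)·R2: [0, 0, -4/9, 4/3, 0, 4/3, -16/9]
R4 ← R4 − (1/2)·R3: [0, 0, 0, 0, 0, 0, 0]
The echelon form has 3 nonzero rows, and every pivot lies in the first 6 columns, so rank(B) = rank([B|b]) = 3.
The system is consistent.
rank = 3 < 6 unknowns, so there are infinitely many solutions.

infinite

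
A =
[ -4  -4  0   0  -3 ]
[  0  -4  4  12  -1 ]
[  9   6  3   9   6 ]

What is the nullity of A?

Row reduce to echelon form.
R3 ← R3 + (9/4)·R1: [0, -3, 3, 9, -3/4]
R3 ← R3 − (3/4)·R2: [0, 0, 0, 0, 0]
2 nonzero rows, so rank(A) = 2.
A has 5 columns; by rank–nullity, nullity = 5 − 2 = 3.

3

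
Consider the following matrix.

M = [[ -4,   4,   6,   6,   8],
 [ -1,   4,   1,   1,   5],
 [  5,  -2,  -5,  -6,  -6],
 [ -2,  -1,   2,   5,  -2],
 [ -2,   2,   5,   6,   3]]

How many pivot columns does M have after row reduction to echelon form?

Row reduce to echelon form.
R2 ← R2 − (1/4)·R1: [0, 3, -1/2, -1/2, 3]
R3 ← R3 + (5/4)·R1: [0, 3, 5/2, 3/2, 4]
R4 ← R4 − (1/2)·R1: [0, -3, -1, 2, -6]
R5 ← R5 − (1/2)·R1: [0, 0, 2, 3, -1]
R3 ← R3 − R2: [0, 0, 3, 2, 1]
R4 ← R4 + R2: [0, 0, -3/2, 3/2, -3]
R4 ← R4 + (1/2)·R3: [0, 0, 0, 5/2, -5/2]
R5 ← R5 − (2/3)·R3: [0, 0, 0, 5/3, -5/3]
R5 ← R5 − (2/3)·R4: [0, 0, 0, 0, 0]
Echelon form has 4 nonzero rows, so rank(M) = 4.
Each nonzero row contributes one pivot column: 4 pivot columns.

4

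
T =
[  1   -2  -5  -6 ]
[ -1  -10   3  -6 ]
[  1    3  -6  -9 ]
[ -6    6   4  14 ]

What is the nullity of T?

Row reduce to echelon form.
R2 ← R2 + R1: [0, -12, -2, -12]
R3 ← R3 − R1: [0, 5, -1, -3]
R4 ← R4 + (6)·R1: [0, -6, -26, -22]
R3 ← R3 + (5/12)·R2: [0, 0, -11/6, -8]
R4 ← R4 − (1/2)·R2: [0, 0, -25, -16]
R4 ← R4 − (150/11)·R3: [0, 0, 0, 1024/11]
4 nonzero rows, so rank(T) = 4.
T has 4 columns; by rank–nullity, nullity = 4 − 4 = 0.

0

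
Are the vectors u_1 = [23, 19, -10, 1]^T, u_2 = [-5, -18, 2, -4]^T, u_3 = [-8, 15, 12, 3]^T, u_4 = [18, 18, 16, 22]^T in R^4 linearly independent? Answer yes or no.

yes

Form the matrix with these vectors as rows and row reduce.
R2 ← R2 + (5/23)·R1: [0, -319/23, -4/23, -87/23]
R3 ← R3 + (8/23)·R1: [0, 497/23, 196/23, 77/23]
R4 ← R4 − (18/23)·R1: [0, 72/23, 548/23, 488/23]
R3 ← R3 + (497/319)·R2: [0, 0, 2632/319, -28/11]
R4 ← R4 + (72/319)·R2: [0, 0, 7588/319, 224/11]
R4 ← R4 − (271/94)·R3: [0, 0, 0, 1302/47]
4 nonzero rows, so the 4 vectors span a space of dimension 4.
Since 4 = 4, the vectors are linearly independent.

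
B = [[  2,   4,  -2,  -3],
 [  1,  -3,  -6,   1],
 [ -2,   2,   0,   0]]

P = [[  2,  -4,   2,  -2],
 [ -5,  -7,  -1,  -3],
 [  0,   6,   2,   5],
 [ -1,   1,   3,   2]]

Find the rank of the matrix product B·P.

First compute BP:
[[-13, -51, -13, -32],
 [ 16, -18,  -4, -21],
 [-14,  -6,  -6,  -2]]
Now row reduce the product.
R2 ← R2 + (16/13)·R1: [0, -1050/13, -20, -785/13]
R3 ← R3 − (14/13)·R1: [0, 636/13, 8, 422/13]
R3 ← R3 + (106/175)·R2: [0, 0, -144/35, -144/35]
3 nonzero rows, so rank(BP) = 3.

3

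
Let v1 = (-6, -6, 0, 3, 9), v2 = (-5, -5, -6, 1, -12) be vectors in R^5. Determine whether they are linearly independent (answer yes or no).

yes

Form the matrix with these vectors as rows and row reduce.
R2 ← R2 − (5/6)·R1: [0, 0, -6, -3/2, -39/2]
2 nonzero rows, so the 2 vectors span a space of dimension 2.
Since 2 = 2, the vectors are linearly independent.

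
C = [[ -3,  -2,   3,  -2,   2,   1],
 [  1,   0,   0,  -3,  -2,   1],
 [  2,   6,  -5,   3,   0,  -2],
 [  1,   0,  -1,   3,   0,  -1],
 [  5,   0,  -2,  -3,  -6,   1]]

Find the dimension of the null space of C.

Row reduce to echelon form.
R2 ← R2 + (1/3)·R1: [0, -2/3, 1, -11/3, -4/3, 4/3]
R3 ← R3 + (2/3)·R1: [0, 14/3, -3, 5/3, 4/3, -4/3]
R4 ← R4 + (1/3)·R1: [0, -2/3, 0, 7/3, 2/3, -2/3]
R5 ← R5 + (5/3)·R1: [0, -10/3, 3, -19/3, -8/3, 8/3]
R3 ← R3 + (7)·R2: [0, 0, 4, -24, -8, 8]
R4 ← R4 − R2: [0, 0, -1, 6, 2, -2]
R5 ← R5 − (5)·R2: [0, 0, -2, 12, 4, -4]
R4 ← R4 + (1/4)·R3: [0, 0, 0, 0, 0, 0]
R5 ← R5 + (1/2)·R3: [0, 0, 0, 0, 0, 0]
3 nonzero rows, so rank(C) = 3.
C has 6 columns; by rank–nullity, nullity = 6 − 3 = 3.

3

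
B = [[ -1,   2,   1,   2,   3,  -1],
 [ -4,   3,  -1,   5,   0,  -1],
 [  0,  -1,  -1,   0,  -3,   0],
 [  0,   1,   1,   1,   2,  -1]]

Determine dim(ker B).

Row reduce to echelon form.
R2 ← R2 − (4)·R1: [0, -5, -5, -3, -12, 3]
R3 ← R3 − (1/5)·R2: [0, 0, 0, 3/5, -3/5, -3/5]
R4 ← R4 + (1/5)·R2: [0, 0, 0, 2/5, -2/5, -2/5]
R4 ← R4 − (2/3)·R3: [0, 0, 0, 0, 0, 0]
3 nonzero rows, so rank(B) = 3.
B has 6 columns; by rank–nullity, nullity = 6 − 3 = 3.

3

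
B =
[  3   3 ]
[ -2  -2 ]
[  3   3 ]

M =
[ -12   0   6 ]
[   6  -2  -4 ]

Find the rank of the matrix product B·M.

1

First compute BM:
[[-18,  -6,   6],
 [ 12,   4,  -4],
 [-18,  -6,   6]]
Now row reduce the product.
R2 ← R2 + (2/3)·R1: [0, 0, 0]
R3 ← R3 − R1: [0, 0, 0]
1 nonzero row, so rank(BM) = 1.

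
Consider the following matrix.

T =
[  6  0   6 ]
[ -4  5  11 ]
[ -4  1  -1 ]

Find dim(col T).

Row reduce to echelon form.
R2 ← R2 + (2/3)·R1: [0, 5, 15]
R3 ← R3 + (2/3)·R1: [0, 1, 3]
R3 ← R3 − (1/5)·R2: [0, 0, 0]
Echelon form has 2 nonzero rows, so rank(T) = 2.
The column space has dimension equal to the rank: 2.

2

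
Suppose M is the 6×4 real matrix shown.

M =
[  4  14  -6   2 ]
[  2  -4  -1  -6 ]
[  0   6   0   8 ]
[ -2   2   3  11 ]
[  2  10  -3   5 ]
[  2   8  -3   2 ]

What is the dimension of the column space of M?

4

Row reduce to echelon form.
R2 ← R2 − (1/2)·R1: [0, -11, 2, -7]
R4 ← R4 + (1/2)·R1: [0, 9, 0, 12]
R5 ← R5 − (1/2)·R1: [0, 3, 0, 4]
R6 ← R6 − (1/2)·R1: [0, 1, 0, 1]
R3 ← R3 + (6/11)·R2: [0, 0, 12/11, 46/11]
R4 ← R4 + (9/11)·R2: [0, 0, 18/11, 69/11]
R5 ← R5 + (3/11)·R2: [0, 0, 6/11, 23/11]
R6 ← R6 + (1/11)·R2: [0, 0, 2/11, 4/11]
R4 ← R4 − (3/2)·R3: [0, 0, 0, 0]
R5 ← R5 − (1/2)·R3: [0, 0, 0, 0]
R6 ← R6 − (1/6)·R3: [0, 0, 0, -1/3]
Swap R4 ↔ R6
Echelon form has 4 nonzero rows, so rank(M) = 4.
The column space has dimension equal to the rank: 4.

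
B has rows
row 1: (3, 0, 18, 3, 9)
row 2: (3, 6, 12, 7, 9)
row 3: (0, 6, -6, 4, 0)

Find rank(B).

2

Row reduce to echelon form.
R2 ← R2 − R1: [0, 6, -6, 4, 0]
R3 ← R3 − R2: [0, 0, 0, 0, 0]
Echelon form has 2 nonzero rows, so rank(B) = 2.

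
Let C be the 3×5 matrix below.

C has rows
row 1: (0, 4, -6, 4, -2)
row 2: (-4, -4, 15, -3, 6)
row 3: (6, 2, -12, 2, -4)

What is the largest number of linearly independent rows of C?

3

Row reduce to echelon form.
Swap R1 ↔ R2
R3 ← R3 + (3/2)·R1: [0, -4, 21/2, -5/2, 5]
R3 ← R3 + R2: [0, 0, 9/2, 3/2, 3]
Echelon form has 3 nonzero rows, so rank(C) = 3.
The rank gives the maximum number of linearly independent rows: 3.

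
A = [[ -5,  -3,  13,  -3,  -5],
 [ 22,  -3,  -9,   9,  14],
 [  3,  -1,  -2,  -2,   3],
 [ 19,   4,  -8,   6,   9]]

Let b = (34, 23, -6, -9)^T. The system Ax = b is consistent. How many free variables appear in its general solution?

Row reduce the augmented matrix [A | b].
R2 ← R2 + (22/5)·R1: [0, -81/5, 241/5, -21/5, -8, 863/5]
R3 ← R3 + (3/5)·R1: [0, -14/5, 29/5, -19/5, 0, 72/5]
R4 ← R4 + (19/5)·R1: [0, -37/5, 207/5, -27/5, -10, 601/5]
R3 ← R3 − (14/81)·R2: [0, 0, -205/81, -83/27, 112/81, -1250/81]
R4 ← R4 − (37/81)·R2: [0, 0, 1570/81, -94/27, -514/81, 3350/81]
R4 ← R4 + (314/41)·R3: [0, 0, 0, -1108/41, 174/41, -3150/41]
The echelon form has 4 nonzero rows, and every pivot lies in the first 5 columns, so rank(A) = rank([A|b]) = 4.
The system is consistent.
Free variables = (unknowns) − (rank) = 5 − 4 = 1.

1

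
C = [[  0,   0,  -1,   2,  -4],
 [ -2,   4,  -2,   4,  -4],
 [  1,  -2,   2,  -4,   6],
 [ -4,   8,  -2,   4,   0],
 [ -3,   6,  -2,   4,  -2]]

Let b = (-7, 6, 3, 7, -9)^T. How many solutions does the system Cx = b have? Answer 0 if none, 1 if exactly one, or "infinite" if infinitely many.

0

Row reduce the augmented matrix [C | b].
Swap R1 ↔ R2
R3 ← R3 + (1/2)·R1: [0, 0, 1, -2, 4, 6]
R4 ← R4 − (2)·R1: [0, 0, 2, -4, 8, -5]
R5 ← R5 − (3/2)·R1: [0, 0, 1, -2, 4, -18]
R3 ← R3 + R2: [0, 0, 0, 0, 0, -1]
R4 ← R4 + (2)·R2: [0, 0, 0, 0, 0, -19]
R5 ← R5 + R2: [0, 0, 0, 0, 0, -25]
R4 ← R4 − (19)·R3: [0, 0, 0, 0, 0, 0]
R5 ← R5 − (25)·R3: [0, 0, 0, 0, 0, 0]
The echelon form has 3 nonzero rows; the last pivot sits in the augmented column, so rank(C) = 2 but rank([C|b]) = 3.
Since the ranks differ, the system is inconsistent.
It has no solutions.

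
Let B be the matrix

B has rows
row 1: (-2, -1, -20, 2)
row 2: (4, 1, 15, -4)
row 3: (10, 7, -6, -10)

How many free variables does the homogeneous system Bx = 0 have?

1

Row reduce to echelon form.
R2 ← R2 + (2)·R1: [0, -1, -25, 0]
R3 ← R3 + (5)·R1: [0, 2, -106, 0]
R3 ← R3 + (2)·R2: [0, 0, -156, 0]
3 nonzero rows, so rank(B) = 3.
B has 4 columns; by rank–nullity, nullity = 4 − 3 = 1.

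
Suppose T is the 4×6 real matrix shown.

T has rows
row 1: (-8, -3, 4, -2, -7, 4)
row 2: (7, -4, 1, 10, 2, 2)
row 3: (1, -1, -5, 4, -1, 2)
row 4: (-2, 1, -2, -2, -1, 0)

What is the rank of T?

3

Row reduce to echelon form.
R2 ← R2 + (7/8)·R1: [0, -53/8, 9/2, 33/4, -33/8, 11/2]
R3 ← R3 + (1/8)·R1: [0, -11/8, -9/2, 15/4, -15/8, 5/2]
R4 ← R4 − (1/4)·R1: [0, 7/4, -3, -3/2, 3/4, -1]
R3 ← R3 − (11/53)·R2: [0, 0, -288/53, 108/53, -54/53, 72/53]
R4 ← R4 + (14/53)·R2: [0, 0, -96/53, 36/53, -18/53, 24/53]
R4 ← R4 − (1/3)·R3: [0, 0, 0, 0, 0, 0]
Echelon form has 3 nonzero rows, so rank(T) = 3.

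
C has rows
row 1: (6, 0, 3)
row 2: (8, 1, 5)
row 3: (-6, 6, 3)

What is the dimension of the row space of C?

Row reduce to echelon form.
R2 ← R2 − (4/3)·R1: [0, 1, 1]
R3 ← R3 + R1: [0, 6, 6]
R3 ← R3 − (6)·R2: [0, 0, 0]
Echelon form has 2 nonzero rows, so rank(C) = 2.
The row space has dimension equal to the rank: 2.

2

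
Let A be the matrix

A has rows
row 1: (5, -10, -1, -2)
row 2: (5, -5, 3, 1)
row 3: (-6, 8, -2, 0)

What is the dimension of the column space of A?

Row reduce to echelon form.
R2 ← R2 − R1: [0, 5, 4, 3]
R3 ← R3 + (6/5)·R1: [0, -4, -16/5, -12/5]
R3 ← R3 + (4/5)·R2: [0, 0, 0, 0]
Echelon form has 2 nonzero rows, so rank(A) = 2.
The column space has dimension equal to the rank: 2.

2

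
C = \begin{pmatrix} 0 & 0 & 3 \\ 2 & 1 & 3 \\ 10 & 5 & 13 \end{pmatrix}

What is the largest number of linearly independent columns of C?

Row reduce to echelon form.
Swap R1 ↔ R2
R3 ← R3 − (5)·R1: [0, 0, -2]
R3 ← R3 + (2/3)·R2: [0, 0, 0]
Echelon form has 2 nonzero rows, so rank(C) = 2.
The rank gives the maximum number of linearly independent columns: 2.

2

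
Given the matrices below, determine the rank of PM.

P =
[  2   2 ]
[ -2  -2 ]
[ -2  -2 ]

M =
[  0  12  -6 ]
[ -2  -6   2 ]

1

First compute PM:
[[ -4,  12,  -8],
 [  4, -12,   8],
 [  4, -12,   8]]
Now row reduce the product.
R2 ← R2 + R1: [0, 0, 0]
R3 ← R3 + R1: [0, 0, 0]
1 nonzero row, so rank(PM) = 1.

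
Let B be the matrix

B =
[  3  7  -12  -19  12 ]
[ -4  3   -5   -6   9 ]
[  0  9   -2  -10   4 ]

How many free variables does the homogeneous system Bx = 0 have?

2

Row reduce to echelon form.
R2 ← R2 + (4/3)·R1: [0, 37/3, -21, -94/3, 25]
R3 ← R3 − (27/37)·R2: [0, 0, 493/37, 476/37, -527/37]
3 nonzero rows, so rank(B) = 3.
B has 5 columns; by rank–nullity, nullity = 5 − 3 = 2.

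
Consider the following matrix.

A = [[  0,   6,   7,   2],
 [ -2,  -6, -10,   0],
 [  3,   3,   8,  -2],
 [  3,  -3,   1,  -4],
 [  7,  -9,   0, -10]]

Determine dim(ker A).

2

Row reduce to echelon form.
Swap R1 ↔ R2
R3 ← R3 + (3/2)·R1: [0, -6, -7, -2]
R4 ← R4 + (3/2)·R1: [0, -12, -14, -4]
R5 ← R5 + (7/2)·R1: [0, -30, -35, -10]
R3 ← R3 + R2: [0, 0, 0, 0]
R4 ← R4 + (2)·R2: [0, 0, 0, 0]
R5 ← R5 + (5)·R2: [0, 0, 0, 0]
2 nonzero rows, so rank(A) = 2.
A has 4 columns; by rank–nullity, nullity = 4 − 2 = 2.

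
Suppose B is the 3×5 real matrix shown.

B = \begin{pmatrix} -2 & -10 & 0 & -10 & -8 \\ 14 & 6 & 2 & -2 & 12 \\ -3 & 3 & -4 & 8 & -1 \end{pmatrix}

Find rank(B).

3

Row reduce to echelon form.
R2 ← R2 + (7)·R1: [0, -64, 2, -72, -44]
R3 ← R3 − (3/2)·R1: [0, 18, -4, 23, 11]
R3 ← R3 + (9/32)·R2: [0, 0, -55/16, 11/4, -11/8]
Echelon form has 3 nonzero rows, so rank(B) = 3.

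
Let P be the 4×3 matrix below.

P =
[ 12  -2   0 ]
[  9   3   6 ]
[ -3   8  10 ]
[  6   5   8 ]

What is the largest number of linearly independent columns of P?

2

Row reduce to echelon form.
R2 ← R2 − (3/4)·R1: [0, 9/2, 6]
R3 ← R3 + (1/4)·R1: [0, 15/2, 10]
R4 ← R4 − (1/2)·R1: [0, 6, 8]
R3 ← R3 − (5/3)·R2: [0, 0, 0]
R4 ← R4 − (4/3)·R2: [0, 0, 0]
Echelon form has 2 nonzero rows, so rank(P) = 2.
The rank gives the maximum number of linearly independent columns: 2.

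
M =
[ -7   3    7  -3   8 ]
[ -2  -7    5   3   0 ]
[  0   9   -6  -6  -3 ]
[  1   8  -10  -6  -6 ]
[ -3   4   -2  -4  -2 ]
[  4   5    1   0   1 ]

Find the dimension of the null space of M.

0

Row reduce to echelon form.
R2 ← R2 − (2/7)·R1: [0, -55/7, 3, 27/7, -16/7]
R4 ← R4 + (1/7)·R1: [0, 59/7, -9, -45/7, -34/7]
R5 ← R5 − (3/7)·R1: [0, 19/7, -5, -19/7, -38/7]
R6 ← R6 + (4/7)·R1: [0, 47/7, 5, -12/7, 39/7]
R3 ← R3 + (63/55)·R2: [0, 0, -141/55, -87/55, -309/55]
R4 ← R4 + (59/55)·R2: [0, 0, -318/55, -126/55, -402/55]
R5 ← R5 + (19/55)·R2: [0, 0, -218/55, -76/55, -342/55]
R6 ← R6 + (47/55)·R2: [0, 0, 416/55, 87/55, 199/55]
R4 ← R4 − (106/47)·R3: [0, 0, 0, 60/47, 252/47]
R5 ← R5 − (218/141)·R3: [0, 0, 0, 50/47, 116/47]
R6 ← R6 + (416/141)·R3: [0, 0, 0, -145/47, -609/47]
R5 ← R5 − (5/6)·R4: [0, 0, 0, 0, -2]
R6 ← R6 + (29/12)·R4: [0, 0, 0, 0, 0]
5 nonzero rows, so rank(M) = 5.
M has 5 columns; by rank–nullity, nullity = 5 − 5 = 0.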